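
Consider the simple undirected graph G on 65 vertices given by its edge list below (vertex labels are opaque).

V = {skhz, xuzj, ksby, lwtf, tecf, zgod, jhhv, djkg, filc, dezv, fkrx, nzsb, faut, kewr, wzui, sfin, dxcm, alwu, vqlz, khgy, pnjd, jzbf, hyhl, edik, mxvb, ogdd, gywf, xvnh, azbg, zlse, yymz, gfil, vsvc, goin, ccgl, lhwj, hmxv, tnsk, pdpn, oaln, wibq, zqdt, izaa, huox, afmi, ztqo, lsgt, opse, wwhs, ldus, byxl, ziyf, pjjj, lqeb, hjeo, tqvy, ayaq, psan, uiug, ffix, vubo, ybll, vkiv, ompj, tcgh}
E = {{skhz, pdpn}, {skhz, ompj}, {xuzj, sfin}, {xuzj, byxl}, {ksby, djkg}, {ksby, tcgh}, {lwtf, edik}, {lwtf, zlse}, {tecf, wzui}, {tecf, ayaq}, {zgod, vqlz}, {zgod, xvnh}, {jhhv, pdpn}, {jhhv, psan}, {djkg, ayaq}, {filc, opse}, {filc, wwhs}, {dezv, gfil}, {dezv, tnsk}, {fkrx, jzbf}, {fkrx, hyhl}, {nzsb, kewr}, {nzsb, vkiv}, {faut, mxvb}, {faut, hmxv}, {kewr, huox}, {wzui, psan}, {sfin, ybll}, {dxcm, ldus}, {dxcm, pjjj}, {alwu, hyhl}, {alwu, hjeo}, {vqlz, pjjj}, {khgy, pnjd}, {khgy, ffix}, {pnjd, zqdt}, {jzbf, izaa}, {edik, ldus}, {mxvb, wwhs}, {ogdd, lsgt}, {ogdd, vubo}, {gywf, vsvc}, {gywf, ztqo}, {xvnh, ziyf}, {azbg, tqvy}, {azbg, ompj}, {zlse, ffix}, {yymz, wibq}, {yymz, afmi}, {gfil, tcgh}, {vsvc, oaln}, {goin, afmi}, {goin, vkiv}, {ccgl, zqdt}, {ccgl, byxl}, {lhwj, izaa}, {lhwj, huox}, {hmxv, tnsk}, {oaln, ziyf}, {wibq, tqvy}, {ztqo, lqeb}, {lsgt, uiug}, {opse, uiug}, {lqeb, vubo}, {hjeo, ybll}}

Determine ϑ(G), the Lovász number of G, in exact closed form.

deg(ccgl) = 2; N(ccgl) = {zqdt, byxl}.
deg(khgy) = 2; N(khgy) = {pnjd, ffix}.
N(wwhs) = {filc, mxvb}, |N(wwhs)| = 2.
N(tqvy) = {azbg, wibq}, |N(tqvy)| = 2.
2-regular, N=65; the odd cycle C_{65}.
The 33 distinct eigenvalues: [2.0, 1.991, 1.963, 1.916, 1.852, 1.771, 1.673, 1.559, 1.431, 1.29, 1.136, 0.972, 0.799, 0.618, 0.432, 0.241, 0.048, -0.145, -0.337, -0.525, -0.709, -0.886, -1.055, -1.214, -1.362, -1.497, -1.618, -1.724, -1.814, -1.887, -1.942, -1.979, -1.998].
Lovász (edge-transitive): ϑ = −65·(-2*cos(pi/65))/((2)−(-2*cos(pi/65))) = 65*cos(pi/65)/(cos(pi/65) + 1).
≈ 32.4810 (to 4 d.p.).
32 ≤ 65*cos(pi/65)/(cos(pi/65) + 1) ≤ 33: both strict.

65*cos(pi/65)/(cos(pi/65) + 1)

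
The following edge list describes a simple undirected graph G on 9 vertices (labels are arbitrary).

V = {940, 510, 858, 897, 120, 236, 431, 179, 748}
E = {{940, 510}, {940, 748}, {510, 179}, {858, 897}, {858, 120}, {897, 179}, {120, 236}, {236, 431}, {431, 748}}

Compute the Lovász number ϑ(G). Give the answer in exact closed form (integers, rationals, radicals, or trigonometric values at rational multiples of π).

N(897) = {858, 179}, |N(897)| = 2.
Vertex 120 has 2 neighbors: 858, 236.
N(510) = {940, 179}, |N(510)| = 2.
deg(858) = 2; N(858) = {897, 120}.
9-vertex 2-regular graph: the odd cycle C_{9}.
spec(A) ≈ [2.0, 1.5321, 0.3473, -1.0, -1.8794] (distinct, 4 d.p.).
Lovász (edge-transitive): ϑ = −9·(-2*cos(pi/9))/((2)−(-2*cos(pi/9))) = 9*cos(pi/9)/(cos(pi/9) + 1).
= 4.36008958… (decimal).
Check 4 ≤ 9*cos(pi/9)/(cos(pi/9) + 1) ≤ 5: both strict.

9*cos(pi/9)/(cos(pi/9) + 1)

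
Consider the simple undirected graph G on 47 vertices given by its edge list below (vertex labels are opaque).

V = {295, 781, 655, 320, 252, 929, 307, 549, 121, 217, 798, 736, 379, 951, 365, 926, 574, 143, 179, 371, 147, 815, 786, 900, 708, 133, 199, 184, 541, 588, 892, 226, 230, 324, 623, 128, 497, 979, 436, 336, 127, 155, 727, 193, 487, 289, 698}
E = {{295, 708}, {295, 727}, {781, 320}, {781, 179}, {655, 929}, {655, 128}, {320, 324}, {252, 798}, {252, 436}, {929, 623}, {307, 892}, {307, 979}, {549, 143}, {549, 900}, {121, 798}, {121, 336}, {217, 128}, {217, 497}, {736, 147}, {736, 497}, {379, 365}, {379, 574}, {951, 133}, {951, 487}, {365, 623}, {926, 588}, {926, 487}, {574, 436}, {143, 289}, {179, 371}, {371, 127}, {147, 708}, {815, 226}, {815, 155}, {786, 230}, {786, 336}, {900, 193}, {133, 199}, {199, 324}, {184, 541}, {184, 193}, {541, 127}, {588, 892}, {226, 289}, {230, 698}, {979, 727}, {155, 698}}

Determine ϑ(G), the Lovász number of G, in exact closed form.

47*cos(pi/47)/(cos(pi/47) + 1)

N(487) = {951, 926}, |N(487)| = 2.
deg(929) = 2; N(929) = {655, 623}.
deg(815) = 2; N(815) = {226, 155}.
N(199) = {133, 324}, |N(199)| = 2.
2-regular, N=47; connected 2-regular on 47 ⇒ C_{47}.
A has 24 distinct eigenvalues ≈ [2.0, 1.982155, 1.928938, 1.8413, 1.720803, 1.569599, 1.390385, 1.186359, 0.961164, 0.718816, 0.46364, 0.200191, -0.06683, -0.332659, -0.592551, -0.84187, -1.076165, -1.291256, -1.483304, -1.648883, -1.785038, -1.889338, -1.959923, -1.995534].
ϑ = −N·λ_min/(λ_max−λ_min) = −47·(-2*cos(pi/47))/(2−(-2*cos(pi/47))) = 47*cos(pi/47)/(cos(pi/47) + 1).
ϑ(G) ≈ 23.47373.
α=23, χ(Ḡ)=24; ϑ=47*cos(pi/47)/(cos(pi/47) + 1) lies between (both strict).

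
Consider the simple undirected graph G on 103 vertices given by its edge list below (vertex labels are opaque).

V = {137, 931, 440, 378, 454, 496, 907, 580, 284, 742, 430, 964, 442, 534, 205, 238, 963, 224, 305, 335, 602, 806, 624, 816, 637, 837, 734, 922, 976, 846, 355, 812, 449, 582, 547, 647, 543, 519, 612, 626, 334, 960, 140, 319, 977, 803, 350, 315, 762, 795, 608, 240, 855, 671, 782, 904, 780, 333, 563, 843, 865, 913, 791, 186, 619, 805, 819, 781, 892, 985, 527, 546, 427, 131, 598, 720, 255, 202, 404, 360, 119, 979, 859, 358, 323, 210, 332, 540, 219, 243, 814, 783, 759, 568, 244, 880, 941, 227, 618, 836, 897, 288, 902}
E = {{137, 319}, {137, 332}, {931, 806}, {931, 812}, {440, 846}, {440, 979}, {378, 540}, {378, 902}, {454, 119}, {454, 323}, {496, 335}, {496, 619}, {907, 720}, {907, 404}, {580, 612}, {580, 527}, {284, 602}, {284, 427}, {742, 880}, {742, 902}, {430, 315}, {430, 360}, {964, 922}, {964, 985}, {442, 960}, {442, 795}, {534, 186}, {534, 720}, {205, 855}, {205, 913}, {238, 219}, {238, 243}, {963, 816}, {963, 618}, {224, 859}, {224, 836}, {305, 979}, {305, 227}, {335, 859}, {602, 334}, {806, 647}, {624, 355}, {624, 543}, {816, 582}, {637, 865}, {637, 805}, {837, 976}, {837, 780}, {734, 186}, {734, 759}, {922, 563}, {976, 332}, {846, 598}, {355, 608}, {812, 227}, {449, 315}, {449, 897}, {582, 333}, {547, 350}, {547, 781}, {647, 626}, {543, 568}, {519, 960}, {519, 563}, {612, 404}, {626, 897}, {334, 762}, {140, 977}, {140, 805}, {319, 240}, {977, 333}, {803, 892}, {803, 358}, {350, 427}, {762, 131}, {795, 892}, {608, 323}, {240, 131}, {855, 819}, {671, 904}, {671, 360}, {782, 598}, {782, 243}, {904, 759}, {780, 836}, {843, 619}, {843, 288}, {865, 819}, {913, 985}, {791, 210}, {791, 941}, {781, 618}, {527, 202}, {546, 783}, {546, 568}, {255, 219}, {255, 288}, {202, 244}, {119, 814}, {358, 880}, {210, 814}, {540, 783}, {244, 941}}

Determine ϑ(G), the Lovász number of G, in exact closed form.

103*cos(pi/103)/(cos(pi/103) + 1)

Vertex 781 has 2 neighbors: 547, 618.
deg(244) = 2; N(244) = {202, 941}.
Vertex 671 has 2 neighbors: 904, 360.
deg(626) = 2; N(626) = {647, 897}.
deg(v) = 2 for all v (|V|=103); this is C_{103}, the 103-cycle.
A has 52 distinct eigenvalues ≈ [2.0, 1.9963, 1.9851, 1.9666, 1.9408, 1.9077, 1.8675, 1.8204, 1.7665, 1.7061, 1.6393, 1.5664, 1.4876, 1.4034, 1.3139, 1.2195, 1.1206, 1.0176, 0.9107, 0.8004, 0.6872, 0.5714, 0.4535, 0.3339, 0.2131, 0.0915, -0.0305, -0.1524, -0.2736, -0.3939, -0.5127, -0.6296, -0.7442, -0.856, -0.9646, -1.0696, -1.1706, -1.2673, -1.3593, -1.4462, -1.5277, -1.6036, -1.6735, -1.7371, -1.7943, -1.8448, -1.8885, -1.9251, -1.9546, -1.9768, -1.9916, -1.9991].
λ_max=2, λ_min=-2*cos(pi/103); ϑ = −103·λ_min/(λ_max−λ_min) = 103*cos(pi/103)/(cos(pi/103) + 1).
ϑ(G) ≈ 51.48802.
Lovász sandwich 51 ≤ 103*cos(pi/103)/(cos(pi/103) + 1) ≤ 52: both strict.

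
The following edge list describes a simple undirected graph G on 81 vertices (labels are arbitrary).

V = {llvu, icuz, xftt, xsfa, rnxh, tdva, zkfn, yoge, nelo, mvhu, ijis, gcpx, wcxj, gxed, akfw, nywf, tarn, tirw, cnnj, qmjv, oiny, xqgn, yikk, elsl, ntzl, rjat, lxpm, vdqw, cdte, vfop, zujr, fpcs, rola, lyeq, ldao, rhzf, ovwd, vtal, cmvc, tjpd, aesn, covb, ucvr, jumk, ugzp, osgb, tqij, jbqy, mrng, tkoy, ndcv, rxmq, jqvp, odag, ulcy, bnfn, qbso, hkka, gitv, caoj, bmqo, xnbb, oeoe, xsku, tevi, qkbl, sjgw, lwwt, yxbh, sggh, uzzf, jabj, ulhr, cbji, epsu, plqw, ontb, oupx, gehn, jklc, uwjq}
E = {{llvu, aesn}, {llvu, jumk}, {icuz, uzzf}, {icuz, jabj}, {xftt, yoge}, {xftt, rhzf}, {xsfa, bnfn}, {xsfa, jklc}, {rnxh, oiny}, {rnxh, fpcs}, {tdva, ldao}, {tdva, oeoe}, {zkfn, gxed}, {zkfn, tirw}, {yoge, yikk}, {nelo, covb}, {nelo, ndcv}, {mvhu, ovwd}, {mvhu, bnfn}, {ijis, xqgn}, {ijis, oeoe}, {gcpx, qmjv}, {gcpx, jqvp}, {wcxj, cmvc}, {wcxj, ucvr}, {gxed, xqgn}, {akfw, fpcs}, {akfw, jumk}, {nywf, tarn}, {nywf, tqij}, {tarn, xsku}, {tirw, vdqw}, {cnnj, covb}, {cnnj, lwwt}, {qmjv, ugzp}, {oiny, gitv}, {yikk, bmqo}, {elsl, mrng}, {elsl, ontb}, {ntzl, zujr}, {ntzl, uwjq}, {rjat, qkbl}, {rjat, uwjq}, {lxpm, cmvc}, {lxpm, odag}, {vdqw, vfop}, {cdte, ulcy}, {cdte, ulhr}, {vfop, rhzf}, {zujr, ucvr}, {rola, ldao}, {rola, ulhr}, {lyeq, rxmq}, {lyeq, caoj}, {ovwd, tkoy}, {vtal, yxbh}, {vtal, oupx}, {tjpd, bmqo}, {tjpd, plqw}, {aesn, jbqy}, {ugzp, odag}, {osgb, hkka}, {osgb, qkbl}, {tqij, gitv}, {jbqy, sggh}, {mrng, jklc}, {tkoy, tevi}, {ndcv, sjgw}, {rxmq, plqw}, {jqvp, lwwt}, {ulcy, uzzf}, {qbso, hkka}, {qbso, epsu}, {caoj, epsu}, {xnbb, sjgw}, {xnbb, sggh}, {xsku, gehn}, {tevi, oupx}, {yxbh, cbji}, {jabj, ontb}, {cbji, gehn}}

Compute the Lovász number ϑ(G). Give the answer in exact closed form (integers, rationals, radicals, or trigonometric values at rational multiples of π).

Vertex fpcs has 2 neighbors: rnxh, akfw.
deg(jklc) = 2; N(jklc) = {xsfa, mrng}.
N(cbji) = {yxbh, gehn}, |N(cbji)| = 2.
Vertex xnbb has 2 neighbors: sjgw, sggh.
Every vertex has degree 2 (N=81); this is C_{81}, the 81-cycle.
Distinct eigenvalues (to 5 d.p.): [2.0, 1.99399, 1.97598, 1.94609, 1.9045, 1.85145, 1.78727, 1.71233, 1.6271, 1.53209, 1.42786, 1.31504, 1.19432, 1.06641, 0.93209, 0.79216, 0.64747, 0.49888, 0.3473, 0.19362, 0.03878, -0.11629, -0.27066, -0.42341, -0.57361, -0.72036, -0.86277, -1.0, -1.13121, -1.25562, -1.37248, -1.48109, -1.58079, -1.67098, -1.75112, -1.82073, -1.87939, -1.92674, -1.96251, -1.98648, -1.9985].
ϑ = −N·λ_min/(λ_max−λ_min) = −81·(-2*cos(pi/81))/(2−(-2*cos(pi/81))) = 81*cos(pi/81)/(cos(pi/81) + 1).
ϑ(G) ≈ 40.484765.
Check 40 ≤ 81*cos(pi/81)/(cos(pi/81) + 1) ≤ 41: both strict.

81*cos(pi/81)/(cos(pi/81) + 1)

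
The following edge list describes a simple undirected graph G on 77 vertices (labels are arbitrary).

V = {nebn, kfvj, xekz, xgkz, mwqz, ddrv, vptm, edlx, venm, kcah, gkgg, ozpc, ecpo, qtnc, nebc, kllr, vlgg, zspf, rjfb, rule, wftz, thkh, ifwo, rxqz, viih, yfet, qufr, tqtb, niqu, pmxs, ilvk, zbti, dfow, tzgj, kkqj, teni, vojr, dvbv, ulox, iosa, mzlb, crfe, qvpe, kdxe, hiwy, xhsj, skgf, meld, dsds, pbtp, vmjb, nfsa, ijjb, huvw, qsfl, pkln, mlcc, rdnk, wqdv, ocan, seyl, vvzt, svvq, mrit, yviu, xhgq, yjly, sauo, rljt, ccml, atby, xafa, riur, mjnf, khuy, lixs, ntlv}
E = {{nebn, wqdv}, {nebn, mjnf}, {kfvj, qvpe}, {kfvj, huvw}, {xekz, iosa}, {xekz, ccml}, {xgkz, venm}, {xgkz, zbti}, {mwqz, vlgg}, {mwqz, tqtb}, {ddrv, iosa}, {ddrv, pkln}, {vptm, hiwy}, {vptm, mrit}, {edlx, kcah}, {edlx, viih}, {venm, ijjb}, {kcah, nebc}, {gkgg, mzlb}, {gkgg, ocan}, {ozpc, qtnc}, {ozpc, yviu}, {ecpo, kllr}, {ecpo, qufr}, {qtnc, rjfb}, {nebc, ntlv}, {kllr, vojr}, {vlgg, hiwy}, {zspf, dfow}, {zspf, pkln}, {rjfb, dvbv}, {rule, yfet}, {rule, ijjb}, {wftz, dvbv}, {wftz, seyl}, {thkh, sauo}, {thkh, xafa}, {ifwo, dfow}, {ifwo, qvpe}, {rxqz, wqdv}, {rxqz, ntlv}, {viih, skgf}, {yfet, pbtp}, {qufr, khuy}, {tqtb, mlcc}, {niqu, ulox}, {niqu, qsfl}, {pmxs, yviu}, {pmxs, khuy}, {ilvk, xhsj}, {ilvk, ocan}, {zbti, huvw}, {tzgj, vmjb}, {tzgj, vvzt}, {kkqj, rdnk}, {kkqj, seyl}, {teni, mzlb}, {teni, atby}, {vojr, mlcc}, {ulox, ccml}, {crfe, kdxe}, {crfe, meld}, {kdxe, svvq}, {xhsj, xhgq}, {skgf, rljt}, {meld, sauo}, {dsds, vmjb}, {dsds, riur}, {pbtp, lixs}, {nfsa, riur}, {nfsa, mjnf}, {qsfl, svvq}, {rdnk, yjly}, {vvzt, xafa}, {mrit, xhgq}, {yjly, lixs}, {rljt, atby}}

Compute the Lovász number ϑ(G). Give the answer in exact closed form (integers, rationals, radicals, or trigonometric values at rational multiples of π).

77*cos(pi/77)/(cos(pi/77) + 1)

deg(nfsa) = 2; N(nfsa) = {riur, mjnf}.
deg(kfvj) = 2; N(kfvj) = {qvpe, huvw}.
deg(mwqz) = 2; N(mwqz) = {vlgg, tqtb}.
deg(ddrv) = 2; N(ddrv) = {iosa, pkln}.
2-regular, N=77; connected 2-regular on 77 ⇒ C_{77}.
A has 39 distinct eigenvalues ≈ [2.0, 1.993345, 1.973425, 1.940372, 1.894406, 1.835833, 1.765043, 1.682507, 1.588774, 1.484468, 1.370283, 1.24698, 1.115377, 0.976352, 0.83083, 0.679779, 0.524203, 0.36514, 0.203646, 0.040797, -0.122323, -0.28463, -0.445042, -0.602492, -0.755933, -0.904344, -1.046736, -1.182162, -1.309721, -1.428565, -1.537901, -1.637003, -1.725211, -1.801938, -1.866673, -1.918986, -1.958528, -1.985037, -1.998336].
Lovász (edge-transitive): ϑ = −77·(-2*cos(pi/77))/((2)−(-2*cos(pi/77))) = 77*cos(pi/77)/(cos(pi/77) + 1).
ϑ(G) ≈ 38.483973.
α=38, χ(Ḡ)=39; ϑ=77*cos(pi/77)/(cos(pi/77) + 1) lies between (both strict).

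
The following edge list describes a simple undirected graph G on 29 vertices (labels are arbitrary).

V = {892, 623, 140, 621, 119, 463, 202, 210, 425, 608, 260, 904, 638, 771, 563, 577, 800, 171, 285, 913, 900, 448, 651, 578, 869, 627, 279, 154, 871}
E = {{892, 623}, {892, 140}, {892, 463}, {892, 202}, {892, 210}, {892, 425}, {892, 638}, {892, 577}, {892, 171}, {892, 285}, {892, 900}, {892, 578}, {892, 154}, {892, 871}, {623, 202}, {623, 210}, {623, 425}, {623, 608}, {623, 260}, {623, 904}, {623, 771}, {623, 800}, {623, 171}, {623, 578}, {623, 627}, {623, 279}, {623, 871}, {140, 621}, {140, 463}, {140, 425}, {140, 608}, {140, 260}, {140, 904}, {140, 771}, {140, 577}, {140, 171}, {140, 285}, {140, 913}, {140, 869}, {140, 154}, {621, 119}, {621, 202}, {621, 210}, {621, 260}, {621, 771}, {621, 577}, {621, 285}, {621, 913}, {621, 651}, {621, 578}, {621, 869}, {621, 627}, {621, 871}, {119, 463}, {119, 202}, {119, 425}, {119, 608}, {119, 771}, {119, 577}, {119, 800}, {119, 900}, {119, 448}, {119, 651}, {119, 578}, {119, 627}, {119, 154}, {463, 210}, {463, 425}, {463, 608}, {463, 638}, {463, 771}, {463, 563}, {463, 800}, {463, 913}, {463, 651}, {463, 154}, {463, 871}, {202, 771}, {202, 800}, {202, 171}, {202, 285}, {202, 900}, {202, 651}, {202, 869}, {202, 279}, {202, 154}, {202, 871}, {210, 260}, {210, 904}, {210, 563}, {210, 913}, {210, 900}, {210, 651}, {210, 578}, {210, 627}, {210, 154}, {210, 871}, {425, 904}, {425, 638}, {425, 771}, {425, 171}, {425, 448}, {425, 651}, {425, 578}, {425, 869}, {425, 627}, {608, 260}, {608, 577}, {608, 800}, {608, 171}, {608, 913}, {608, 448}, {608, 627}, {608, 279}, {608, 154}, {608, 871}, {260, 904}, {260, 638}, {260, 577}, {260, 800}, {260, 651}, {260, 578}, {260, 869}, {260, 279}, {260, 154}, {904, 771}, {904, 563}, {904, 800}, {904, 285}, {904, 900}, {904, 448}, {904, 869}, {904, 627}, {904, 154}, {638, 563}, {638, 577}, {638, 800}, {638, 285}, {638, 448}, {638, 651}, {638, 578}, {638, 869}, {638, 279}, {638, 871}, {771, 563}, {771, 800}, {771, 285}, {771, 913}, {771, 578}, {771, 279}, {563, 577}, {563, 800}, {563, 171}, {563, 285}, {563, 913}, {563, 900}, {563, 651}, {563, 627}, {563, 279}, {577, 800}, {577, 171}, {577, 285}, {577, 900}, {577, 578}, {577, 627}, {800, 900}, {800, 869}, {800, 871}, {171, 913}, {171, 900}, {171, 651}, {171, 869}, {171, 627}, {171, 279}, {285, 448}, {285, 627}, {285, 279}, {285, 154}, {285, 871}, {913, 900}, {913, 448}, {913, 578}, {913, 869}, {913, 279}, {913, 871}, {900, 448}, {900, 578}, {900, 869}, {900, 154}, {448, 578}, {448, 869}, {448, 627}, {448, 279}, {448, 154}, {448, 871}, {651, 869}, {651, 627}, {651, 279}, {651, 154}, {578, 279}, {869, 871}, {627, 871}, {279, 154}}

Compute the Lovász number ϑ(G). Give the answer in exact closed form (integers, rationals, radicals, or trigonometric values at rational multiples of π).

sqrt(29)

Vertex 627 has 14 neighbors: 623, 621, 119, 210, 425, 608, 904, 563, 577, 171, 285, 448, 651, 871.
Vertex 623 has 14 neighbors: 892, 202, 210, 425, 608, 260, 904, 771, 800, 171, 578, 627, 279, 871.
deg(800) = 14; N(800) = {623, 119, 463, 202, 608, 260, 904, 638, 771, 563, 577, 900, 869, 871}.
N(904) = {623, 140, 210, 425, 260, 771, 563, 800, 285, 900, 448, 869, 627, 154}, |N(904)| = 14.
Regular of degree 14 on 29 vertices: Paley(29): SR with (k,λ,μ)=(14,6,7).
spec(A) ≈ [14.0, 2.193, -3.193] (distinct, 3 d.p.).
With N=29: ϑ(G) = 29·(-(-sqrt(29)/2 - 1/2))/(14−(-sqrt(29)/2 - 1/2)) = sqrt(29).
ϑ(G) ≈ 5.385164807.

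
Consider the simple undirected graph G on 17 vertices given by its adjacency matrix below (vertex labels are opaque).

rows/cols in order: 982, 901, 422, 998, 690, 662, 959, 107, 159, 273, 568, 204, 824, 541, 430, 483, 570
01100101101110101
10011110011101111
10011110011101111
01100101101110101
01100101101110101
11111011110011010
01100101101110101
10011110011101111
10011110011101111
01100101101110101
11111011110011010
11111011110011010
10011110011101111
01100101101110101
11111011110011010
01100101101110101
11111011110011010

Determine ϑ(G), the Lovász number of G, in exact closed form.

deg(982) = 10; N(982) = {901, 422, 662, 107, 159, 568, 204, 824, 430, 570}.
Vertex 959 has 10 neighbors: 901, 422, 662, 107, 159, 568, 204, 824, 430, 570.
N(159) = {982, 998, 690, 662, 959, 273, 568, 204, 541, 430, 483, 570}, |N(159)| = 12.
Vertex 568 has 12 neighbors: 982, 901, 422, 998, 690, 959, 107, 159, 273, 824, 541, 483.
Complete 3-partite, parts [7, 5, 5]: perfect, ϑ = α = 7.
≈ 7.0000 (to 4 d.p.).
Sandwich: α(G)=7 ≤ ϑ(G)=7 ≤ χ(Ḡ)=7 (collapsed).

7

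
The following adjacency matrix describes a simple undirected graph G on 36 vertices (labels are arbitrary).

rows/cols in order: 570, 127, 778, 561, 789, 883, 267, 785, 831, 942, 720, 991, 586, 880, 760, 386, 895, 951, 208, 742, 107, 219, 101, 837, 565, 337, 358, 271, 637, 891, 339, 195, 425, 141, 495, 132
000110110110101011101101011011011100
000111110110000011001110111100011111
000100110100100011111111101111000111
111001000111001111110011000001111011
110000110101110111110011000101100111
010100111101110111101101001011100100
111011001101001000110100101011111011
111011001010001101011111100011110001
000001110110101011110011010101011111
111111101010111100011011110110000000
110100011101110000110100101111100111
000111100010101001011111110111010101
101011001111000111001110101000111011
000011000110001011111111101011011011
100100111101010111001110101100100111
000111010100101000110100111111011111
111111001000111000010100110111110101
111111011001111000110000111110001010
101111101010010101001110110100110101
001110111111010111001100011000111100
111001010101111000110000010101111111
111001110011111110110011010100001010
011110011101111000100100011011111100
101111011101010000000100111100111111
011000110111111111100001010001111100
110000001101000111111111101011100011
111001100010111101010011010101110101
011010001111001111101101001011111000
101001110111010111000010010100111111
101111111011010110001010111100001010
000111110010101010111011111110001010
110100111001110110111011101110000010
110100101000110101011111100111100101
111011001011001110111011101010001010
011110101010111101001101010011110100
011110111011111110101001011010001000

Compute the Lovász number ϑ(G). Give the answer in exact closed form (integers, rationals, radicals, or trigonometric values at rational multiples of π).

8

N(208) = {570, 778, 561, 789, 883, 267, 831, 720, 880, 386, 951, 107, 219, 101, 565, 337, 271, 339, 195, 141, 132}, |N(208)| = 21.
N(760) = {570, 561, 267, 785, 831, 942, 991, 880, 386, 895, 951, 107, 219, 101, 565, 358, 271, 339, 141, 495, 132}, |N(760)| = 21.
deg(991) = 21; N(991) = {561, 789, 883, 267, 720, 586, 760, 951, 742, 107, 219, 101, 837, 565, 337, 271, 637, 891, 195, 141, 132}.
N(883) = {127, 561, 267, 785, 831, 942, 991, 586, 880, 386, 895, 951, 208, 107, 219, 837, 358, 637, 891, 339, 141}, |N(883)| = 21.
36-vertex 21-regular graph: this is K(9,2), the Kneser graph.
spec(A) ≈ [21.0, 1.0, -6.0] (distinct, 3 d.p.).
Lovász: ϑ = −36(-6)/(21+-1*(-6)) = 8.
ϑ(G) ≈ 8.0000.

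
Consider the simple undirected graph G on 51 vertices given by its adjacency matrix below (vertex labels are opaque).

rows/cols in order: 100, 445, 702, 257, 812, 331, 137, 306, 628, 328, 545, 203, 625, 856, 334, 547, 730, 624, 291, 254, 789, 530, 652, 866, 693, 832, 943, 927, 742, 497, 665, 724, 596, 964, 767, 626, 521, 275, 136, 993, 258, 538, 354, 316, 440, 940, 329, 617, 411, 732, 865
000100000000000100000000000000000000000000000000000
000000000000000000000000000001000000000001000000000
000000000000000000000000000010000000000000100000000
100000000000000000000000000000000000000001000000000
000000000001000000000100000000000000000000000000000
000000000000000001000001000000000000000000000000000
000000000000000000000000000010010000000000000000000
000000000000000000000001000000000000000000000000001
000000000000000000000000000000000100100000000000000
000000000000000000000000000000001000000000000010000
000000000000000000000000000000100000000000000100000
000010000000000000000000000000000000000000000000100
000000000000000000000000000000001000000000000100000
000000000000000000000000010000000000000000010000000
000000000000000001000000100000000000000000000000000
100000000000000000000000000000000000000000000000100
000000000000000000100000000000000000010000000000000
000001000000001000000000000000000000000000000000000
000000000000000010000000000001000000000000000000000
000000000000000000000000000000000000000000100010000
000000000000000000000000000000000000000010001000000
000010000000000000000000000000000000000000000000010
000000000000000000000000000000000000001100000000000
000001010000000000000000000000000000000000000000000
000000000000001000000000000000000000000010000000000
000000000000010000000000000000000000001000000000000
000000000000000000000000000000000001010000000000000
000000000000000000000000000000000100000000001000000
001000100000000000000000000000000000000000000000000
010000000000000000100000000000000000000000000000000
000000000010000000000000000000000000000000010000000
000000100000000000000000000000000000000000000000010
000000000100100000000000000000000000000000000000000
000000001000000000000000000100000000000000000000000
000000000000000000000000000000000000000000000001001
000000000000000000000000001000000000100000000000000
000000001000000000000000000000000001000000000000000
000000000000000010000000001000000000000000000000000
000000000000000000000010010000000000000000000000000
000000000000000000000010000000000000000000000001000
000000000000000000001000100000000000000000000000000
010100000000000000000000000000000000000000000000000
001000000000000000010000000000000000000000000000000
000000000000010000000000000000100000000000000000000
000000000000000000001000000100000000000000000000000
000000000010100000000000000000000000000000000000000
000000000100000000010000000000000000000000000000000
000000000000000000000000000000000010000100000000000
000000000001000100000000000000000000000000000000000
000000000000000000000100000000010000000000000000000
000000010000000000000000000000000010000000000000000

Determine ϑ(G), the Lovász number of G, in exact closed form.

N(628) = {964, 521}, |N(628)| = 2.
N(625) = {596, 940}, |N(625)| = 2.
Vertex 626 has 2 neighbors: 943, 521.
deg(530) = 2; N(530) = {812, 732}.
Every vertex has degree 2 (N=51); a single 51-cycle (edge-transitive).
spec(A) ≈ [2.0, 1.9848, 1.9396, 1.8649, 1.762, 1.6324, 1.478, 1.3012, 1.1047, 0.8915, 0.6647, 0.4279, 0.1845, -0.0616, -0.3068, -0.5473, -0.7796, -1.0, -1.2053, -1.3923, -1.5582, -1.7004, -1.8169, -1.9059, -1.9659, -1.9962] (distinct, 4 d.p.).
With N=51: ϑ(G) = 51·(-(-1)*2*cos(pi/51))/(2−(-2*cos(pi/51))) = 51*cos(pi/51)/(cos(pi/51) + 1).
≈ 25.4757945 (to 7 d.p.).
Lovász sandwich 25 ≤ 51*cos(pi/51)/(cos(pi/51) + 1) ≤ 26: both strict.

51*cos(pi/51)/(cos(pi/51) + 1)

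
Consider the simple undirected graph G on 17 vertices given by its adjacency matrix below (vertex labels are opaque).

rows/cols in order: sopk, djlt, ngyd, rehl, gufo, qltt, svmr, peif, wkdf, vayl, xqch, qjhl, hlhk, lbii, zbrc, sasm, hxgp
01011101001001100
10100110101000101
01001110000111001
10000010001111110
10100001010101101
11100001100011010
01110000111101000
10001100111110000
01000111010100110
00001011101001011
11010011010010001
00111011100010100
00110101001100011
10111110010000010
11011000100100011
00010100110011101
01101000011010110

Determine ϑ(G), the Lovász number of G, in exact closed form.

deg(qjhl) = 8; N(qjhl) = {ngyd, rehl, gufo, svmr, peif, wkdf, hlhk, zbrc}.
N(hxgp) = {djlt, ngyd, gufo, vayl, xqch, hlhk, zbrc, sasm}, |N(hxgp)| = 8.
deg(djlt) = 8; N(djlt) = {sopk, ngyd, qltt, svmr, wkdf, xqch, zbrc, hxgp}.
Vertex hlhk has 8 neighbors: ngyd, rehl, qltt, peif, xqch, qjhl, sasm, hxgp.
deg(v) = 8 for all v (|V|=17); SR(17,8,3,4) — a Paley graph.
A has 3 distinct eigenvalues ≈ [8.0, 1.56155, -2.56155].
With N=17: ϑ(G) = 17·(-(-sqrt(17)/2 - 1/2))/(8−(-sqrt(17)/2 - 1/2)) = sqrt(17).
≈ 4.123105626 (to 9 d.p.).

sqrt(17)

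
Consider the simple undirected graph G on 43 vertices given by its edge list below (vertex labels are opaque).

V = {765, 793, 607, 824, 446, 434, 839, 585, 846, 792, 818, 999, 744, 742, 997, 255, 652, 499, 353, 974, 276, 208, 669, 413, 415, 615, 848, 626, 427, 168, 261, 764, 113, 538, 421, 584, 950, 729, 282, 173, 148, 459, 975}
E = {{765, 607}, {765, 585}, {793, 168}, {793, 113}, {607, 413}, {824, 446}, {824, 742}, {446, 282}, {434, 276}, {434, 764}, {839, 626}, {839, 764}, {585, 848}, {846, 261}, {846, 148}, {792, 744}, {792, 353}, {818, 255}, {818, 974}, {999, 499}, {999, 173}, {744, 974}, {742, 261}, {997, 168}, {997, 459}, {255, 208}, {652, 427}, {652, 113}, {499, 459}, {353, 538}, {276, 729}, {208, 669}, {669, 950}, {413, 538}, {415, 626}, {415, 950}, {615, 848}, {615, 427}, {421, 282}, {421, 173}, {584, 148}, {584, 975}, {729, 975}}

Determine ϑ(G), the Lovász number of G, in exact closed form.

43*cos(pi/43)/(cos(pi/43) + 1)

Vertex 415 has 2 neighbors: 626, 950.
Vertex 148 has 2 neighbors: 846, 584.
deg(499) = 2; N(499) = {999, 459}.
N(538) = {353, 413}, |N(538)| = 2.
Regular of degree 2 on 43 vertices: a single 43-cycle (edge-transitive).
A has 22 distinct eigenvalues ≈ [2.0, 1.978687, 1.915201, 1.810896, 1.667996, 1.489544, 1.279346, 1.041881, 0.782209, 0.505867, 0.218742, -0.073044, -0.363274, -0.645761, -0.914485, -1.163718, -1.388148, -1.582993, -1.744099, -1.868032, -1.952152, -1.994665].
Lovász (edge-transitive): ϑ = −43·(-2*cos(pi/43))/((2)−(-2*cos(pi/43))) = 43*cos(pi/43)/(cos(pi/43) + 1).
= 21.471283746… (decimal).
Lovász sandwich 21 ≤ 43*cos(pi/43)/(cos(pi/43) + 1) ≤ 22: both strict.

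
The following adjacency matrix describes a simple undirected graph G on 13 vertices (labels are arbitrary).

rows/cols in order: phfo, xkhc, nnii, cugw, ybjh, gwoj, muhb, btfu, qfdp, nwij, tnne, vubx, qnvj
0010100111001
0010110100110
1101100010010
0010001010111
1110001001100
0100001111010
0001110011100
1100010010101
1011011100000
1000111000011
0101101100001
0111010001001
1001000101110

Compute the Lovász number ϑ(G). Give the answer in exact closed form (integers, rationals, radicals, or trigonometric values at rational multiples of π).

sqrt(13)

N(qnvj) = {phfo, cugw, btfu, nwij, tnne, vubx}, |N(qnvj)| = 6.
Vertex xkhc has 6 neighbors: nnii, ybjh, gwoj, btfu, tnne, vubx.
N(cugw) = {nnii, muhb, qfdp, tnne, vubx, qnvj}, |N(cugw)| = 6.
Vertex nnii has 6 neighbors: phfo, xkhc, cugw, ybjh, qfdp, vubx.
13-vertex 6-regular graph: strongly regular (13,6,2,3).
The 3 distinct eigenvalues: [6.0, 1.3028, -2.3028].
Lovász: ϑ = −13(-sqrt(13)/2 - 1/2)/(6+-(-sqrt(13)/2 - 1/2)) = sqrt(13).
Numerically 3.605551.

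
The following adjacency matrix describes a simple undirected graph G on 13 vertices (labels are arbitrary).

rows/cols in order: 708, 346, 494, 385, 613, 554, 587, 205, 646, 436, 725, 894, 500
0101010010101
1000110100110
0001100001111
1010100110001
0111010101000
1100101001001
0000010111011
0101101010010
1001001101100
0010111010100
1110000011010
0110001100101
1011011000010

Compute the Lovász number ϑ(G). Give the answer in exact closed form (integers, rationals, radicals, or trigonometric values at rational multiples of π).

deg(646) = 6; N(646) = {708, 385, 587, 205, 436, 725}.
deg(708) = 6; N(708) = {346, 385, 554, 646, 725, 500}.
Vertex 587 has 6 neighbors: 554, 205, 646, 436, 894, 500.
Vertex 205 has 6 neighbors: 346, 385, 613, 587, 646, 894.
Every vertex has degree 6 (N=13); SR(13,6,2,3) — a Paley graph.
A has 3 distinct eigenvalues ≈ [6.0, 1.3028, -2.3028].
ϑ = −N·λ_min/(λ_max−λ_min) = −13·(-sqrt(13)/2 - 1/2)/(6−(-sqrt(13)/2 - 1/2)) = sqrt(13).
Numerically 3.605551.

sqrt(13)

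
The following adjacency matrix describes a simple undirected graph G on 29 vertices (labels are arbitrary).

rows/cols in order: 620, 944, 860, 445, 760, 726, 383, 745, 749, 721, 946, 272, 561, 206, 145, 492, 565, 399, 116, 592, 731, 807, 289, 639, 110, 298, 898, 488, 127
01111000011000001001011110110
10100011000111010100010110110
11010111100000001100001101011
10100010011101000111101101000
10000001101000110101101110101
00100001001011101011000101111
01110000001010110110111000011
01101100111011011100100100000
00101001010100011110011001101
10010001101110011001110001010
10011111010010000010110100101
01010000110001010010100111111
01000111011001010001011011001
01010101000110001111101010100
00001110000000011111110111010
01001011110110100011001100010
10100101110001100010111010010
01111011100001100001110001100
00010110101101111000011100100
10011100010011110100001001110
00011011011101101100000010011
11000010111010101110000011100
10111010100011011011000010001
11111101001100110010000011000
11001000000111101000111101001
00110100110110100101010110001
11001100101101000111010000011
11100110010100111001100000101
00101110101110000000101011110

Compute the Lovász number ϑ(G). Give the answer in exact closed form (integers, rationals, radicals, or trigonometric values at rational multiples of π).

N(145) = {760, 726, 383, 492, 565, 399, 116, 592, 731, 807, 639, 110, 298, 488}, |N(145)| = 14.
deg(639) = 14; N(639) = {620, 944, 860, 445, 760, 726, 745, 946, 272, 145, 492, 116, 110, 298}.
Vertex 620 has 14 neighbors: 944, 860, 445, 760, 721, 946, 565, 592, 807, 289, 639, 110, 898, 488.
Vertex 749 has 14 neighbors: 860, 760, 745, 721, 272, 492, 565, 399, 116, 807, 289, 298, 898, 127.
29-vertex 14-regular graph: strongly regular (29,14,6,7).
Distinct eigenvalues (to 4 d.p.): [14.0, 2.1926, -3.1926].
Lovász (edge-transitive): ϑ = −29·(-sqrt(29)/2 - 1/2)/((14)−(-sqrt(29)/2 - 1/2)) = sqrt(29).
Numerically 5.3851648.

sqrt(29)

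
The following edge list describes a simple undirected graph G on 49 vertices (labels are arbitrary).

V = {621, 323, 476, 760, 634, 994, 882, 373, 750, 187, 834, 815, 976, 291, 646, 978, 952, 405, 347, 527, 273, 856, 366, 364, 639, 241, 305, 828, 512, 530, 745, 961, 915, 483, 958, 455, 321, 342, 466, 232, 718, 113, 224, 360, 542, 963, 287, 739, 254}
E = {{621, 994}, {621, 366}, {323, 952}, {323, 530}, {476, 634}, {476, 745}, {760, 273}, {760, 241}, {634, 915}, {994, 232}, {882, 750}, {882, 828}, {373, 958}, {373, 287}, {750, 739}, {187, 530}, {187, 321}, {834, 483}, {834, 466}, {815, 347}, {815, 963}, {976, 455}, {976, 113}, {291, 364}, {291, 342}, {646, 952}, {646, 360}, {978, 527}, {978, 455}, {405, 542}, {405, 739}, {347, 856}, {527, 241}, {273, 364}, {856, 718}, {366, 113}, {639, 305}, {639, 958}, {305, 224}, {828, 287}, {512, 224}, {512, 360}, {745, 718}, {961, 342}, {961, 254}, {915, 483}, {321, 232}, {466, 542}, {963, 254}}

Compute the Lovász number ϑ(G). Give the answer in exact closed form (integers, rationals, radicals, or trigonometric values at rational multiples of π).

deg(287) = 2; N(287) = {373, 828}.
deg(483) = 2; N(483) = {834, 915}.
Vertex 360 has 2 neighbors: 646, 512.
deg(963) = 2; N(963) = {815, 254}.
deg(v) = 2 for all v (|V|=49); connected 2-regular on 49 ⇒ C_{49}.
The 25 distinct eigenvalues: [2.0, 1.984, 1.935, 1.854, 1.743, 1.603, 1.437, 1.247, 1.037, 0.81, 0.569, 0.319, 0.064, -0.192, -0.445, -0.691, -0.925, -1.144, -1.345, -1.523, -1.676, -1.802, -1.898, -1.963, -1.996].
Lovász: ϑ = −49(-2*cos(pi/49))/(2+-(-1)*2*cos(pi/49)) = 49*cos(pi/49)/(cos(pi/49) + 1).
Numerically 24.47480518.
24 ≤ 49*cos(pi/49)/(cos(pi/49) + 1) ≤ 25: both strict.

49*cos(pi/49)/(cos(pi/49) + 1)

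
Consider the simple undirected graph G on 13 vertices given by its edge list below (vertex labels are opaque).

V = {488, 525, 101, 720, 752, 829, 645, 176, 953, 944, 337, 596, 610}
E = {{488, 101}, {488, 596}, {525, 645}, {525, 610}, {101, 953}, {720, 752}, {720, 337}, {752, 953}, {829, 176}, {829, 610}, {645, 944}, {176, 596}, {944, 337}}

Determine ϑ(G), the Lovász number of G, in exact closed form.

13*cos(pi/13)/(cos(pi/13) + 1)

deg(596) = 2; N(596) = {488, 176}.
N(176) = {829, 596}, |N(176)| = 2.
Vertex 525 has 2 neighbors: 645, 610.
N(488) = {101, 596}, |N(488)| = 2.
2-regular, N=13; the odd cycle C_{13}.
spec(A) ≈ [2.0, 1.771, 1.136, 0.241, -0.709, -1.497, -1.942] (distinct, 3 d.p.).
λ_max=2, λ_min=-2*cos(pi/13); ϑ = −13·λ_min/(λ_max−λ_min) = 13*cos(pi/13)/(cos(pi/13) + 1).
ϑ(G) ≈ 6.404168563.
α=6, χ(Ḡ)=7; ϑ=13*cos(pi/13)/(cos(pi/13) + 1) lies between (both strict).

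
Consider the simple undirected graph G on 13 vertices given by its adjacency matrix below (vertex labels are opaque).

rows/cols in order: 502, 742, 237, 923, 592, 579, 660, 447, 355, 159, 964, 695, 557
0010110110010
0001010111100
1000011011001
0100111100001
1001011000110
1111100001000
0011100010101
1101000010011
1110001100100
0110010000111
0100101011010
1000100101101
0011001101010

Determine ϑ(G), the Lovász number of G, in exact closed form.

sqrt(13)

Vertex 447 has 6 neighbors: 502, 742, 923, 355, 695, 557.
N(695) = {502, 592, 447, 159, 964, 557}, |N(695)| = 6.
deg(592) = 6; N(592) = {502, 923, 579, 660, 964, 695}.
deg(159) = 6; N(159) = {742, 237, 579, 964, 695, 557}.
G on 13 vertices is 6-regular; Paley(13): SR with (k,λ,μ)=(6,2,3).
Distinct eigenvalues (to 3 d.p.): [6.0, 1.303, -2.303].
λ_max=6, λ_min=-sqrt(13)/2 - 1/2; ϑ = −13·λ_min/(λ_max−λ_min) = sqrt(13).
≈ 3.60555128 (to 8 d.p.).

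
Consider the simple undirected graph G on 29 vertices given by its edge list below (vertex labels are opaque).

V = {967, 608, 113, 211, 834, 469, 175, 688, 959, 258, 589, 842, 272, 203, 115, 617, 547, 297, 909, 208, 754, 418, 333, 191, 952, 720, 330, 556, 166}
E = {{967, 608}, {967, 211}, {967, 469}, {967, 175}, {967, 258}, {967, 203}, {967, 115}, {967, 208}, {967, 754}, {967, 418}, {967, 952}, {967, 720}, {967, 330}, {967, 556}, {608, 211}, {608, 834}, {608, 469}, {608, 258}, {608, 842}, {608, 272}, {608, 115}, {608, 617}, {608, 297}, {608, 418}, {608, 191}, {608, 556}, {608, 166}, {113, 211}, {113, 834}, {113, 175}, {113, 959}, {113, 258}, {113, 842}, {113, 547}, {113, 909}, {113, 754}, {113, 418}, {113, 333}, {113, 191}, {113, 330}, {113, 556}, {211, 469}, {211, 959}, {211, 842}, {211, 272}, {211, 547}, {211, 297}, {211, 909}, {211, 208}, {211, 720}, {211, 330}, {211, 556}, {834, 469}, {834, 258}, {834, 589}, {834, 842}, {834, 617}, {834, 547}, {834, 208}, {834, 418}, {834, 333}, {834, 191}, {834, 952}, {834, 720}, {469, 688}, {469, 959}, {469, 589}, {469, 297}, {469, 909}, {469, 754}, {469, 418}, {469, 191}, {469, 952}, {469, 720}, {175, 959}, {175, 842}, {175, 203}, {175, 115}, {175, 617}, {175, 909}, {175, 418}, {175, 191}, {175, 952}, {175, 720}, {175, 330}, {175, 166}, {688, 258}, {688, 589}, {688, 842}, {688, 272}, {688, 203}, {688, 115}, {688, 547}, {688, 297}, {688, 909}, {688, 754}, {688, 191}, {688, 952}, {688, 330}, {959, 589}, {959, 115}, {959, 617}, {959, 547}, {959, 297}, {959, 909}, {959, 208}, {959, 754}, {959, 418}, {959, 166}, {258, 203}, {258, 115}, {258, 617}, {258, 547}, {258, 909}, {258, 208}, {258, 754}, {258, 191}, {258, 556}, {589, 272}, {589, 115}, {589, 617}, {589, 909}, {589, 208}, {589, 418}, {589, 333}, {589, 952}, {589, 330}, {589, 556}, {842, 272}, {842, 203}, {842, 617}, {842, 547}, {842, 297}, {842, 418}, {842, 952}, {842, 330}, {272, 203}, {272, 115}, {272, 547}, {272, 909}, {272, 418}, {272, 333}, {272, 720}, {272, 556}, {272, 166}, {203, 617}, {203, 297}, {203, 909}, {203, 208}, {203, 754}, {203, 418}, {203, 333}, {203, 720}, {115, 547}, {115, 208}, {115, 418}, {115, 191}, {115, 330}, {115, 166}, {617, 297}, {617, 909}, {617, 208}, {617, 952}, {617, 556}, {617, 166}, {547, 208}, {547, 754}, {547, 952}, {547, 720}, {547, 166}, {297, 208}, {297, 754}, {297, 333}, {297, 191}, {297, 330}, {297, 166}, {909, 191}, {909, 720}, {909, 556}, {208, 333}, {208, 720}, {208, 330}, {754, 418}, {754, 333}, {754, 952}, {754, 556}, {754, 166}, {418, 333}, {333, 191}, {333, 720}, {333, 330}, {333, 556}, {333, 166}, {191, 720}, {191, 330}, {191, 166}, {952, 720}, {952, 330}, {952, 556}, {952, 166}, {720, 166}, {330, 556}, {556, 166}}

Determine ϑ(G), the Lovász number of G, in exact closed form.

sqrt(29)

Vertex 842 has 14 neighbors: 608, 113, 211, 834, 175, 688, 272, 203, 617, 547, 297, 418, 952, 330.
Vertex 258 has 14 neighbors: 967, 608, 113, 834, 688, 203, 115, 617, 547, 909, 208, 754, 191, 556.
deg(297) = 14; N(297) = {608, 211, 469, 688, 959, 842, 203, 617, 208, 754, 333, 191, 330, 166}.
Vertex 272 has 14 neighbors: 608, 211, 688, 589, 842, 203, 115, 547, 909, 418, 333, 720, 556, 166.
29-vertex 14-regular graph: strongly regular (29,14,6,7).
A has 3 distinct eigenvalues ≈ [14.0, 2.19258, -3.19258].
−29·(-sqrt(29)/2 - 1/2) / ((14)−(-sqrt(29)/2 - 1/2)) = sqrt(29) = ϑ(G).
ϑ(G) ≈ 5.385165.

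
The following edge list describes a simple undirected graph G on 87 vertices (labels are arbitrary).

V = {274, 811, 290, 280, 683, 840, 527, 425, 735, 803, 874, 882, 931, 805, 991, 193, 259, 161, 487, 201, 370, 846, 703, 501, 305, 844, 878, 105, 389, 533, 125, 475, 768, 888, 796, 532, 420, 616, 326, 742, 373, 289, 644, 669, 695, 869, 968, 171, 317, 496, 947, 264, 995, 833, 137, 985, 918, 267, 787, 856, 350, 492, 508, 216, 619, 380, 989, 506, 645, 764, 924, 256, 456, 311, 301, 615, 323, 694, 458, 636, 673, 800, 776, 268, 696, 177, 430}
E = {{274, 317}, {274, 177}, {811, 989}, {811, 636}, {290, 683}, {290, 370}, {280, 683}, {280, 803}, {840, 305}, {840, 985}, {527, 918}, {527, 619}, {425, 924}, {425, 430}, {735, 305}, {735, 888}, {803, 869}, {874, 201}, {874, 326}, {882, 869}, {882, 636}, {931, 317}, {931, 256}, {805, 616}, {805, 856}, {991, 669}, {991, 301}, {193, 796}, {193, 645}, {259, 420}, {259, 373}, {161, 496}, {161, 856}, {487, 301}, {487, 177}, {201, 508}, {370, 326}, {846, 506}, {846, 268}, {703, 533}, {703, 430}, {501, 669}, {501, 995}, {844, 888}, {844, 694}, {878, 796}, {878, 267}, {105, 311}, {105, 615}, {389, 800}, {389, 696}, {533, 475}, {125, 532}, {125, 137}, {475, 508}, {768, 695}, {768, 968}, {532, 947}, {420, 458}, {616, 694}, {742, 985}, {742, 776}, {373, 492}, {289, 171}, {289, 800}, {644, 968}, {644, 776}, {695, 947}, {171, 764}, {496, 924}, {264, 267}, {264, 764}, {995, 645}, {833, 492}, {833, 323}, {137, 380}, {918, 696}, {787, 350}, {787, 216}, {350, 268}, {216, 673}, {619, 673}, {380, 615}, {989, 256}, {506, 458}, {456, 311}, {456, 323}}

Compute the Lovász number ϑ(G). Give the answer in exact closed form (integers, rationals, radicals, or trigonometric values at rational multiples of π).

N(280) = {683, 803}, |N(280)| = 2.
Vertex 882 has 2 neighbors: 869, 636.
Vertex 695 has 2 neighbors: 768, 947.
deg(703) = 2; N(703) = {533, 430}.
2-regular, N=87; this is C_{87}, the 87-cycle.
A has 44 distinct eigenvalues ≈ [2.0, 1.995, 1.979, 1.953, 1.917, 1.871, 1.815, 1.75, 1.675, 1.592, 1.501, 1.401, 1.295, 1.181, 1.062, 0.937, 0.807, 0.673, 0.535, 0.395, 0.252, 0.108, -0.036, -0.18, -0.324, -0.465, -0.604, -0.74, -0.872, -1.0, -1.122, -1.239, -1.349, -1.452, -1.547, -1.635, -1.714, -1.784, -1.844, -1.895, -1.936, -1.967, -1.988, -1.999].
−87·(-2*cos(pi/87)) / ((2)−(-2*cos(pi/87))) = 87*cos(pi/87)/(cos(pi/87) + 1) = ϑ(G).
= 43.485816… (decimal).
Check 43 ≤ 87*cos(pi/87)/(cos(pi/87) + 1) ≤ 44: both strict.

87*cos(pi/87)/(cos(pi/87) + 1)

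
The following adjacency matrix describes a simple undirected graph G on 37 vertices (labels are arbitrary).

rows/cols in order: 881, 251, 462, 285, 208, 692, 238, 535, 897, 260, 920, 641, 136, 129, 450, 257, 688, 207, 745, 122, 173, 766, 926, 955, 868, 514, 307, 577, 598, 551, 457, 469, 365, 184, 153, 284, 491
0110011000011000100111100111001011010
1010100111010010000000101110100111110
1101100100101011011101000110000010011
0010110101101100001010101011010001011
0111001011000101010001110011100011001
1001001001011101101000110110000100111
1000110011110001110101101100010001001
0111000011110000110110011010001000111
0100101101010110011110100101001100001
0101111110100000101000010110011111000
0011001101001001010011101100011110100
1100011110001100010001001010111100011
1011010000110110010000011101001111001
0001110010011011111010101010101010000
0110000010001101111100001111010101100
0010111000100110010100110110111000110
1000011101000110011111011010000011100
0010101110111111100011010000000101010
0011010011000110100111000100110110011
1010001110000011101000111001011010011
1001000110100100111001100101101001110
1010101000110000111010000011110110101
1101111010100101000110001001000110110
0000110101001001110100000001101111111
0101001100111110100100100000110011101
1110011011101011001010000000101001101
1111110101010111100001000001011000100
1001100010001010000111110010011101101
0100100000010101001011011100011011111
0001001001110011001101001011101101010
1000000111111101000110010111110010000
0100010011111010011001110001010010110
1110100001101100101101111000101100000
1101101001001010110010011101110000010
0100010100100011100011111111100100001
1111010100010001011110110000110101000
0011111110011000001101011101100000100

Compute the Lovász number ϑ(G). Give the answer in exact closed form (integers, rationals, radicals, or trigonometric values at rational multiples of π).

N(745) = {462, 285, 692, 897, 260, 129, 450, 688, 122, 173, 766, 514, 598, 551, 469, 365, 284, 491}, |N(745)| = 18.
Vertex 208 has 18 neighbors: 251, 462, 285, 238, 897, 260, 129, 257, 207, 766, 926, 955, 307, 577, 598, 365, 184, 491.
N(598) = {251, 208, 641, 129, 257, 745, 173, 766, 955, 868, 514, 551, 457, 365, 184, 153, 284, 491}, |N(598)| = 18.
N(307) = {881, 251, 462, 285, 208, 692, 535, 260, 641, 129, 450, 257, 688, 766, 577, 551, 457, 153}, |N(307)| = 18.
18-regular, N=37; Paley(37): SR with (k,λ,μ)=(18,8,9).
Distinct eigenvalues (to 6 d.p.): [18.0, 2.541381, -3.541381].
λ_max=18, λ_min=-sqrt(37)/2 - 1/2; ϑ = −37·λ_min/(λ_max−λ_min) = sqrt(37).
≈ 6.08276253 (to 8 d.p.).

sqrt(37)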